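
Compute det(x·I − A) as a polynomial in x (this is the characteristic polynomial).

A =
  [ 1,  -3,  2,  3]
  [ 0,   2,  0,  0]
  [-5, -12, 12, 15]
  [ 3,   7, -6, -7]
x^4 - 8*x^3 + 24*x^2 - 32*x + 16

Expanding det(x·I − A) (e.g. by cofactor expansion or by noting that A is similar to its Jordan form J, which has the same characteristic polynomial as A) gives
  χ_A(x) = x^4 - 8*x^3 + 24*x^2 - 32*x + 16
which factors as (x - 2)^4. The eigenvalues (with algebraic multiplicities) are λ = 2 with multiplicity 4.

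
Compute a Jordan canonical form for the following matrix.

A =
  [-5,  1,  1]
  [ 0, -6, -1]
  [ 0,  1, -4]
J_2(-5) ⊕ J_1(-5)

The characteristic polynomial is
  det(x·I − A) = x^3 + 15*x^2 + 75*x + 125 = (x + 5)^3

Eigenvalues and multiplicities (the geometric multiplicity of λ is n − rank(A − λI), which equals the number of Jordan blocks for λ):
  λ = -5: algebraic multiplicity = 3, geometric multiplicity = 2

Determining the block sizes for each eigenvalue:
  λ = -5: 2 blocks summing to 3 forces exactly one block of size 2 and the rest size 1 → block sizes [2, 1]

Assembling the blocks gives a Jordan form
J =
  [-5,  1,  0]
  [ 0, -5,  0]
  [ 0,  0, -5]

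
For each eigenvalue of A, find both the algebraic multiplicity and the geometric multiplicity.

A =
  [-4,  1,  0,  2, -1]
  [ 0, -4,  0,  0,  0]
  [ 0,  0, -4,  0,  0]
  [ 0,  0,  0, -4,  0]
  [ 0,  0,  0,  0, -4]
λ = -4: alg = 5, geom = 4

Step 1 — factor the characteristic polynomial to read off the algebraic multiplicities:
  χ_A(x) = (x + 4)^5

Step 2 — compute geometric multiplicities via the rank-nullity identity g(λ) = n − rank(A − λI):
  rank(A − (-4)·I) = 1, so dim ker(A − (-4)·I) = n − 1 = 4

Summary:
  λ = -4: algebraic multiplicity = 5, geometric multiplicity = 4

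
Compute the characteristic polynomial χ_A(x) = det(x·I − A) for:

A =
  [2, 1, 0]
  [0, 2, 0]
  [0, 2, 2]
x^3 - 6*x^2 + 12*x - 8

Expanding det(x·I − A) (e.g. by cofactor expansion or by noting that A is similar to its Jordan form J, which has the same characteristic polynomial as A) gives
  χ_A(x) = x^3 - 6*x^2 + 12*x - 8
which factors as (x - 2)^3. The eigenvalues (with algebraic multiplicities) are λ = 2 with multiplicity 3.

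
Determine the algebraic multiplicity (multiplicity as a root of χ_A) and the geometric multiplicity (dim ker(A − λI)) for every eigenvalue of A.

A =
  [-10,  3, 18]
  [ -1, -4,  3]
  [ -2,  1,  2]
λ = -4: alg = 3, geom = 1

Step 1 — factor the characteristic polynomial to read off the algebraic multiplicities:
  χ_A(x) = (x + 4)^3

Step 2 — compute geometric multiplicities via the rank-nullity identity g(λ) = n − rank(A − λI):
  rank(A − (-4)·I) = 2, so dim ker(A − (-4)·I) = n − 2 = 1

Summary:
  λ = -4: algebraic multiplicity = 3, geometric multiplicity = 1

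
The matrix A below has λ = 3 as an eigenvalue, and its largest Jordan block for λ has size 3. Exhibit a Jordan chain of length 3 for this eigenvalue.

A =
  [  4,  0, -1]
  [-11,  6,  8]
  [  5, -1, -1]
A Jordan chain for λ = 3 of length 3:
v_1 = (-4, -4, -4)ᵀ
v_2 = (1, -11, 5)ᵀ
v_3 = (1, 0, 0)ᵀ

Let N = A − (3)·I. We want v_3 with N^3 v_3 = 0 but N^2 v_3 ≠ 0; then v_{j-1} := N · v_j for j = 3, …, 2.

Pick v_3 = (1, 0, 0)ᵀ.
Then v_2 = N · v_3 = (1, -11, 5)ᵀ.
Then v_1 = N · v_2 = (-4, -4, -4)ᵀ.

Sanity check: (A − (3)·I) v_1 = (0, 0, 0)ᵀ = 0. ✓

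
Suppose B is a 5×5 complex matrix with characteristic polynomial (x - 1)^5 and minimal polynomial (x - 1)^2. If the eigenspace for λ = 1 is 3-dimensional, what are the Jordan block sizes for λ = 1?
Block sizes for λ = 1: [2, 2, 1]

Step 1 — from the characteristic polynomial, algebraic multiplicity of λ = 1 is 5. From dim ker(B − (1)·I) = 3, there are exactly 3 Jordan blocks for λ = 1.
Step 2 — from the minimal polynomial, the factor (x − 1)^2 tells us the largest block for λ = 1 has size 2.
Step 3 — with total size 5, 3 blocks, and largest block 2, the block sizes (in nonincreasing order) are [2, 2, 1].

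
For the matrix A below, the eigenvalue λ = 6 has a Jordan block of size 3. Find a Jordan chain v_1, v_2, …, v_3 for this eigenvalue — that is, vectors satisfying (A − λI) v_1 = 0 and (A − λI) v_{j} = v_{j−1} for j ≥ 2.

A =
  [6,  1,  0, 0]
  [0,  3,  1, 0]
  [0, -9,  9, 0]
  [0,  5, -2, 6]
A Jordan chain for λ = 6 of length 3:
v_1 = (-3, 0, 0, 3)ᵀ
v_2 = (1, -3, -9, 5)ᵀ
v_3 = (0, 1, 0, 0)ᵀ

Let N = A − (6)·I. We want v_3 with N^3 v_3 = 0 but N^2 v_3 ≠ 0; then v_{j-1} := N · v_j for j = 3, …, 2.

Pick v_3 = (0, 1, 0, 0)ᵀ.
Then v_2 = N · v_3 = (1, -3, -9, 5)ᵀ.
Then v_1 = N · v_2 = (-3, 0, 0, 3)ᵀ.

Sanity check: (A − (6)·I) v_1 = (0, 0, 0, 0)ᵀ = 0. ✓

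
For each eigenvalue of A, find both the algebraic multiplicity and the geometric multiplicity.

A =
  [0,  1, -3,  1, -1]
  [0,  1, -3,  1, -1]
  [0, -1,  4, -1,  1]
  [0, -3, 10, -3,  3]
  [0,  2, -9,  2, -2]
λ = 0: alg = 5, geom = 3

Step 1 — factor the characteristic polynomial to read off the algebraic multiplicities:
  χ_A(x) = x^5

Step 2 — compute geometric multiplicities via the rank-nullity identity g(λ) = n − rank(A − λI):
  rank(A − (0)·I) = 2, so dim ker(A − (0)·I) = n − 2 = 3

Summary:
  λ = 0: algebraic multiplicity = 5, geometric multiplicity = 3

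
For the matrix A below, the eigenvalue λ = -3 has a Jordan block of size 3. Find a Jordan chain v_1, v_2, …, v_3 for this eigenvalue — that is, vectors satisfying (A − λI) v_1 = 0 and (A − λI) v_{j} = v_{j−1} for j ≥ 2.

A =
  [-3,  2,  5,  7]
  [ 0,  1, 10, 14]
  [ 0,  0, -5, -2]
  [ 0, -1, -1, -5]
A Jordan chain for λ = -3 of length 3:
v_1 = (1, 2, 2, -2)ᵀ
v_2 = (2, 4, 0, -1)ᵀ
v_3 = (0, 1, 0, 0)ᵀ

Let N = A − (-3)·I. We want v_3 with N^3 v_3 = 0 but N^2 v_3 ≠ 0; then v_{j-1} := N · v_j for j = 3, …, 2.

Pick v_3 = (0, 1, 0, 0)ᵀ.
Then v_2 = N · v_3 = (2, 4, 0, -1)ᵀ.
Then v_1 = N · v_2 = (1, 2, 2, -2)ᵀ.

Sanity check: (A − (-3)·I) v_1 = (0, 0, 0, 0)ᵀ = 0. ✓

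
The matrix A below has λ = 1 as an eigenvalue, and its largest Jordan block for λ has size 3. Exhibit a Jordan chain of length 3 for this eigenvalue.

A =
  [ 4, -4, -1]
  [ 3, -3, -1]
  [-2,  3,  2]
A Jordan chain for λ = 1 of length 3:
v_1 = (-1, -1, 1)ᵀ
v_2 = (3, 3, -2)ᵀ
v_3 = (1, 0, 0)ᵀ

Let N = A − (1)·I. We want v_3 with N^3 v_3 = 0 but N^2 v_3 ≠ 0; then v_{j-1} := N · v_j for j = 3, …, 2.

Pick v_3 = (1, 0, 0)ᵀ.
Then v_2 = N · v_3 = (3, 3, -2)ᵀ.
Then v_1 = N · v_2 = (-1, -1, 1)ᵀ.

Sanity check: (A − (1)·I) v_1 = (0, 0, 0)ᵀ = 0. ✓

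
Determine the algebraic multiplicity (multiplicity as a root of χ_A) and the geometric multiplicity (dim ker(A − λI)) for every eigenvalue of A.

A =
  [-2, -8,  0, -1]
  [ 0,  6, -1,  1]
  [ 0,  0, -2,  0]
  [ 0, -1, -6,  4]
λ = -2: alg = 2, geom = 1; λ = 5: alg = 2, geom = 1

Step 1 — factor the characteristic polynomial to read off the algebraic multiplicities:
  χ_A(x) = (x - 5)^2*(x + 2)^2

Step 2 — compute geometric multiplicities via the rank-nullity identity g(λ) = n − rank(A − λI):
  rank(A − (-2)·I) = 3, so dim ker(A − (-2)·I) = n − 3 = 1
  rank(A − (5)·I) = 3, so dim ker(A − (5)·I) = n − 3 = 1

Summary:
  λ = -2: algebraic multiplicity = 2, geometric multiplicity = 1
  λ = 5: algebraic multiplicity = 2, geometric multiplicity = 1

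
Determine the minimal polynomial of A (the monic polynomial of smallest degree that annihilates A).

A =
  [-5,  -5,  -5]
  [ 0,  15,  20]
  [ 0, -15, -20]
x^2 + 5*x

The characteristic polynomial is χ_A(x) = x*(x + 5)^2, so the eigenvalues are known. The minimal polynomial is
  m_A(x) = Π_λ (x − λ)^{k_λ}
where k_λ is the size of the *largest* Jordan block for λ (equivalently, the smallest k with (A − λI)^k v = 0 for every generalised eigenvector v of λ).

  λ = -5: largest Jordan block has size 1, contributing (x + 5)
  λ = 0: largest Jordan block has size 1, contributing (x − 0)

So m_A(x) = x*(x + 5) = x^2 + 5*x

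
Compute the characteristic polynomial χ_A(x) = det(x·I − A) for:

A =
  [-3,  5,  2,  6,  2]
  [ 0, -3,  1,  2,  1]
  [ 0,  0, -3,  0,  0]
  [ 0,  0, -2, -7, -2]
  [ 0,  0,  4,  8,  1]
x^5 + 15*x^4 + 90*x^3 + 270*x^2 + 405*x + 243

Expanding det(x·I − A) (e.g. by cofactor expansion or by noting that A is similar to its Jordan form J, which has the same characteristic polynomial as A) gives
  χ_A(x) = x^5 + 15*x^4 + 90*x^3 + 270*x^2 + 405*x + 243
which factors as (x + 3)^5. The eigenvalues (with algebraic multiplicities) are λ = -3 with multiplicity 5.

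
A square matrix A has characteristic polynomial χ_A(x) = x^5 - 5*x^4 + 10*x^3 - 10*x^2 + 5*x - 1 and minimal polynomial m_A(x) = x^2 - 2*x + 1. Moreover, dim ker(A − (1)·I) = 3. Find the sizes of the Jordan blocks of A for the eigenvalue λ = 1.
Block sizes for λ = 1: [2, 2, 1]

Step 1 — from the characteristic polynomial, algebraic multiplicity of λ = 1 is 5. From dim ker(A − (1)·I) = 3, there are exactly 3 Jordan blocks for λ = 1.
Step 2 — from the minimal polynomial, the factor (x − 1)^2 tells us the largest block for λ = 1 has size 2.
Step 3 — with total size 5, 3 blocks, and largest block 2, the block sizes (in nonincreasing order) are [2, 2, 1].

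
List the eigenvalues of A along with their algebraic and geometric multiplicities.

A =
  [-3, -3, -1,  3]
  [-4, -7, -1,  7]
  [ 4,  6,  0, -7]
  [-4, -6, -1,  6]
λ = -1: alg = 4, geom = 2

Step 1 — factor the characteristic polynomial to read off the algebraic multiplicities:
  χ_A(x) = (x + 1)^4

Step 2 — compute geometric multiplicities via the rank-nullity identity g(λ) = n − rank(A − λI):
  rank(A − (-1)·I) = 2, so dim ker(A − (-1)·I) = n − 2 = 2

Summary:
  λ = -1: algebraic multiplicity = 4, geometric multiplicity = 2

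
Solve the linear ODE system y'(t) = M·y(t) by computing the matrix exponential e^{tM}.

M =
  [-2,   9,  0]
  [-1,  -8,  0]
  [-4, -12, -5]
e^{tM} =
  [3*t*exp(-5*t) + exp(-5*t), 9*t*exp(-5*t), 0]
  [-t*exp(-5*t), -3*t*exp(-5*t) + exp(-5*t), 0]
  [-4*t*exp(-5*t), -12*t*exp(-5*t), exp(-5*t)]

Strategy: write M = P · J · P⁻¹ where J is a Jordan canonical form, so e^{tM} = P · e^{tJ} · P⁻¹, and e^{tJ} can be computed block-by-block.

M has Jordan form
J =
  [-5,  1,  0]
  [ 0, -5,  0]
  [ 0,  0, -5]
(up to reordering of blocks).

Per-block formulas:
  For a 2×2 Jordan block J_2(-5): exp(t · J_2(-5)) = e^(-5t)·(I + t·N), where N is the 2×2 nilpotent shift.
  For a 1×1 block at λ = -5: exp(t · [-5]) = [e^(-5t)].

After assembling e^{tJ} and conjugating by P, we get:

e^{tM} =
  [3*t*exp(-5*t) + exp(-5*t), 9*t*exp(-5*t), 0]
  [-t*exp(-5*t), -3*t*exp(-5*t) + exp(-5*t), 0]
  [-4*t*exp(-5*t), -12*t*exp(-5*t), exp(-5*t)]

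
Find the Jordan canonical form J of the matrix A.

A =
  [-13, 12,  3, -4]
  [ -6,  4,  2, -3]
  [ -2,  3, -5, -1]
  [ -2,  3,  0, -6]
J_3(-5) ⊕ J_1(-5)

The characteristic polynomial is
  det(x·I − A) = x^4 + 20*x^3 + 150*x^2 + 500*x + 625 = (x + 5)^4

Eigenvalues and multiplicities (the geometric multiplicity of λ is n − rank(A − λI), which equals the number of Jordan blocks for λ):
  λ = -5: algebraic multiplicity = 4, geometric multiplicity = 2

Determining the block sizes for each eigenvalue:
  λ = -5: with am = 4 and gm = 2, the partition is not yet determined (e.g. several partitions of 4 into 2 parts exist). Let N = A − (-5)·I. Computing rank(N^1) = 2, rank(N^2) = 1, rank(N^3) = 0; the number of blocks of size ≥ j is rank(N^{j−1}) − rank(N^j), giving [2, 1, 1]. So we have 1 block(s) of size 3, 1 block(s) of size 1 → block sizes [3, 1]

Assembling the blocks gives a Jordan form
J =
  [-5,  1,  0,  0]
  [ 0, -5,  1,  0]
  [ 0,  0, -5,  0]
  [ 0,  0,  0, -5]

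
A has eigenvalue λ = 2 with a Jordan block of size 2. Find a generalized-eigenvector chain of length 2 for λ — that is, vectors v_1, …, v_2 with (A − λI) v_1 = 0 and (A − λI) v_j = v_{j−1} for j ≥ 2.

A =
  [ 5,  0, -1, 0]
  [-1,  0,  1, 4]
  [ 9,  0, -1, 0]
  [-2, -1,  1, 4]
A Jordan chain for λ = 2 of length 2:
v_1 = (3, -1, 9, -2)ᵀ
v_2 = (1, 0, 0, 0)ᵀ

Let N = A − (2)·I. We want v_2 with N^2 v_2 = 0 but N^1 v_2 ≠ 0; then v_{j-1} := N · v_j for j = 2, …, 2.

Pick v_2 = (1, 0, 0, 0)ᵀ.
Then v_1 = N · v_2 = (3, -1, 9, -2)ᵀ.

Sanity check: (A − (2)·I) v_1 = (0, 0, 0, 0)ᵀ = 0. ✓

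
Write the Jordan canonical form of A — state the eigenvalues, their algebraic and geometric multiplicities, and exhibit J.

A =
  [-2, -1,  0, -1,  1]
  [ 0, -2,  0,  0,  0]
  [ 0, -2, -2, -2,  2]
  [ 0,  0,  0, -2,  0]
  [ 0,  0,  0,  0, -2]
J_2(-2) ⊕ J_1(-2) ⊕ J_1(-2) ⊕ J_1(-2)

The characteristic polynomial is
  det(x·I − A) = x^5 + 10*x^4 + 40*x^3 + 80*x^2 + 80*x + 32 = (x + 2)^5

Eigenvalues and multiplicities (the geometric multiplicity of λ is n − rank(A − λI), which equals the number of Jordan blocks for λ):
  λ = -2: algebraic multiplicity = 5, geometric multiplicity = 4

Determining the block sizes for each eigenvalue:
  λ = -2: 4 blocks summing to 5 forces exactly one block of size 2 and the rest size 1 → block sizes [2, 1, 1, 1]

Assembling the blocks gives a Jordan form
J =
  [-2,  1,  0,  0,  0]
  [ 0, -2,  0,  0,  0]
  [ 0,  0, -2,  0,  0]
  [ 0,  0,  0, -2,  0]
  [ 0,  0,  0,  0, -2]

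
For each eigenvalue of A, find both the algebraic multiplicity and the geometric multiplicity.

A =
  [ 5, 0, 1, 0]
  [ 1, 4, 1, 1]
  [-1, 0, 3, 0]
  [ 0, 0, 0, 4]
λ = 4: alg = 4, geom = 2

Step 1 — factor the characteristic polynomial to read off the algebraic multiplicities:
  χ_A(x) = (x - 4)^4

Step 2 — compute geometric multiplicities via the rank-nullity identity g(λ) = n − rank(A − λI):
  rank(A − (4)·I) = 2, so dim ker(A − (4)·I) = n − 2 = 2

Summary:
  λ = 4: algebraic multiplicity = 4, geometric multiplicity = 2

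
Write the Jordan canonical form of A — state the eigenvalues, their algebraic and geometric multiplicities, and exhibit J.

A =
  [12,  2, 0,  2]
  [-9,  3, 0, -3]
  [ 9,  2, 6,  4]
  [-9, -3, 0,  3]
J_2(6) ⊕ J_2(6)

The characteristic polynomial is
  det(x·I − A) = x^4 - 24*x^3 + 216*x^2 - 864*x + 1296 = (x - 6)^4

Eigenvalues and multiplicities (the geometric multiplicity of λ is n − rank(A − λI), which equals the number of Jordan blocks for λ):
  λ = 6: algebraic multiplicity = 4, geometric multiplicity = 2

Determining the block sizes for each eigenvalue:
  λ = 6: with am = 4 and gm = 2, the partition is not yet determined (e.g. several partitions of 4 into 2 parts exist). Let N = A − (6)·I. Computing rank(N^1) = 2, rank(N^2) = 0; the number of blocks of size ≥ j is rank(N^{j−1}) − rank(N^j), giving [2, 2]. So we have 2 block(s) of size 2 → block sizes [2, 2]

Assembling the blocks gives a Jordan form
J =
  [6, 1, 0, 0]
  [0, 6, 0, 0]
  [0, 0, 6, 1]
  [0, 0, 0, 6]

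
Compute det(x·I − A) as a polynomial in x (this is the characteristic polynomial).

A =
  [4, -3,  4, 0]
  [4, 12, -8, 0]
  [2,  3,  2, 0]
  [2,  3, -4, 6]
x^4 - 24*x^3 + 216*x^2 - 864*x + 1296

Expanding det(x·I − A) (e.g. by cofactor expansion or by noting that A is similar to its Jordan form J, which has the same characteristic polynomial as A) gives
  χ_A(x) = x^4 - 24*x^3 + 216*x^2 - 864*x + 1296
which factors as (x - 6)^4. The eigenvalues (with algebraic multiplicities) are λ = 6 with multiplicity 4.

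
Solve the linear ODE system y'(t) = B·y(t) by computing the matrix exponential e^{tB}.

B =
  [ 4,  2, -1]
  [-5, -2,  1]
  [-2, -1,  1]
e^{tB} =
  [t^2*exp(t)/2 + 3*t*exp(t) + exp(t), t^2*exp(t)/2 + 2*t*exp(t), -t^2*exp(t)/2 - t*exp(t)]
  [-t^2*exp(t) - 5*t*exp(t), -t^2*exp(t) - 3*t*exp(t) + exp(t), t^2*exp(t) + t*exp(t)]
  [-t^2*exp(t)/2 - 2*t*exp(t), -t^2*exp(t)/2 - t*exp(t), t^2*exp(t)/2 + exp(t)]

Strategy: write B = P · J · P⁻¹ where J is a Jordan canonical form, so e^{tB} = P · e^{tJ} · P⁻¹, and e^{tJ} can be computed block-by-block.

B has Jordan form
J =
  [1, 1, 0]
  [0, 1, 1]
  [0, 0, 1]
(up to reordering of blocks).

Per-block formulas:
  For a 3×3 Jordan block J_3(1): exp(t · J_3(1)) = e^(1t)·(I + t·N + (t^2/2)·N^2), where N is the 3×3 nilpotent shift.

After assembling e^{tJ} and conjugating by P, we get:

e^{tB} =
  [t^2*exp(t)/2 + 3*t*exp(t) + exp(t), t^2*exp(t)/2 + 2*t*exp(t), -t^2*exp(t)/2 - t*exp(t)]
  [-t^2*exp(t) - 5*t*exp(t), -t^2*exp(t) - 3*t*exp(t) + exp(t), t^2*exp(t) + t*exp(t)]
  [-t^2*exp(t)/2 - 2*t*exp(t), -t^2*exp(t)/2 - t*exp(t), t^2*exp(t)/2 + exp(t)]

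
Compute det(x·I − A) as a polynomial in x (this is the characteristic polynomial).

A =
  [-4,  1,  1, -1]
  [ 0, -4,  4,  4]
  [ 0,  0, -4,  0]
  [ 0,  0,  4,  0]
x^4 + 12*x^3 + 48*x^2 + 64*x

Expanding det(x·I − A) (e.g. by cofactor expansion or by noting that A is similar to its Jordan form J, which has the same characteristic polynomial as A) gives
  χ_A(x) = x^4 + 12*x^3 + 48*x^2 + 64*x
which factors as x*(x + 4)^3. The eigenvalues (with algebraic multiplicities) are λ = -4 with multiplicity 3, λ = 0 with multiplicity 1.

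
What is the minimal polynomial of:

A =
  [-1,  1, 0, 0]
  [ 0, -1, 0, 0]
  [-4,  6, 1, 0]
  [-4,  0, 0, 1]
x^3 + x^2 - x - 1

The characteristic polynomial is χ_A(x) = (x - 1)^2*(x + 1)^2, so the eigenvalues are known. The minimal polynomial is
  m_A(x) = Π_λ (x − λ)^{k_λ}
where k_λ is the size of the *largest* Jordan block for λ (equivalently, the smallest k with (A − λI)^k v = 0 for every generalised eigenvector v of λ).

  λ = -1: largest Jordan block has size 2, contributing (x + 1)^2
  λ = 1: largest Jordan block has size 1, contributing (x − 1)

So m_A(x) = (x - 1)*(x + 1)^2 = x^3 + x^2 - x - 1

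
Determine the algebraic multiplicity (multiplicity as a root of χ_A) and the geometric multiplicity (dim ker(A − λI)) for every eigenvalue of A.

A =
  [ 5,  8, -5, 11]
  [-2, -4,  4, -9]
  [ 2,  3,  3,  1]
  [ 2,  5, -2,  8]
λ = 3: alg = 4, geom = 2

Step 1 — factor the characteristic polynomial to read off the algebraic multiplicities:
  χ_A(x) = (x - 3)^4

Step 2 — compute geometric multiplicities via the rank-nullity identity g(λ) = n − rank(A − λI):
  rank(A − (3)·I) = 2, so dim ker(A − (3)·I) = n − 2 = 2

Summary:
  λ = 3: algebraic multiplicity = 4, geometric multiplicity = 2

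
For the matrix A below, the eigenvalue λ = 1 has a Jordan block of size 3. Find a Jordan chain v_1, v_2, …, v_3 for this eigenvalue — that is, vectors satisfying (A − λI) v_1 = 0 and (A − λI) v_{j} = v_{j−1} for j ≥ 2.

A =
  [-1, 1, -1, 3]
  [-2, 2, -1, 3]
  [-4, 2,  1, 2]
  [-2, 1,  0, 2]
A Jordan chain for λ = 1 of length 3:
v_1 = (1, 1, 2, 1)ᵀ
v_2 = (-1, -1, 0, 0)ᵀ
v_3 = (0, 0, 1, 0)ᵀ

Let N = A − (1)·I. We want v_3 with N^3 v_3 = 0 but N^2 v_3 ≠ 0; then v_{j-1} := N · v_j for j = 3, …, 2.

Pick v_3 = (0, 0, 1, 0)ᵀ.
Then v_2 = N · v_3 = (-1, -1, 0, 0)ᵀ.
Then v_1 = N · v_2 = (1, 1, 2, 1)ᵀ.

Sanity check: (A − (1)·I) v_1 = (0, 0, 0, 0)ᵀ = 0. ✓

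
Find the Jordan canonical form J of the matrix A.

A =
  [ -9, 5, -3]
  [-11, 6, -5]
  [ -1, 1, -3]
J_3(-2)

The characteristic polynomial is
  det(x·I − A) = x^3 + 6*x^2 + 12*x + 8 = (x + 2)^3

Eigenvalues and multiplicities (the geometric multiplicity of λ is n − rank(A − λI), which equals the number of Jordan blocks for λ):
  λ = -2: algebraic multiplicity = 3, geometric multiplicity = 1

Determining the block sizes for each eigenvalue:
  λ = -2: one block (gm = 1), so the single block has size am = 3 → block sizes [3]

Assembling the blocks gives a Jordan form
J =
  [-2,  1,  0]
  [ 0, -2,  1]
  [ 0,  0, -2]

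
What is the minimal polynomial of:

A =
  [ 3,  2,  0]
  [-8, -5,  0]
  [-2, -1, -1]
x^2 + 2*x + 1

The characteristic polynomial is χ_A(x) = (x + 1)^3, so the eigenvalues are known. The minimal polynomial is
  m_A(x) = Π_λ (x − λ)^{k_λ}
where k_λ is the size of the *largest* Jordan block for λ (equivalently, the smallest k with (A − λI)^k v = 0 for every generalised eigenvector v of λ).

  λ = -1: largest Jordan block has size 2, contributing (x + 1)^2

So m_A(x) = (x + 1)^2 = x^2 + 2*x + 1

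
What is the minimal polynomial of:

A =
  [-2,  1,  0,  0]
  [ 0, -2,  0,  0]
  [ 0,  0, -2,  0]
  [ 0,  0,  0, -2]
x^2 + 4*x + 4

The characteristic polynomial is χ_A(x) = (x + 2)^4, so the eigenvalues are known. The minimal polynomial is
  m_A(x) = Π_λ (x − λ)^{k_λ}
where k_λ is the size of the *largest* Jordan block for λ (equivalently, the smallest k with (A − λI)^k v = 0 for every generalised eigenvector v of λ).

  λ = -2: largest Jordan block has size 2, contributing (x + 2)^2

So m_A(x) = (x + 2)^2 = x^2 + 4*x + 4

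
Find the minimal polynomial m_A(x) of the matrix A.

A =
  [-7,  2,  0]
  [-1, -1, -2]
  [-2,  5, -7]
x^3 + 15*x^2 + 75*x + 125

The characteristic polynomial is χ_A(x) = (x + 5)^3, so the eigenvalues are known. The minimal polynomial is
  m_A(x) = Π_λ (x − λ)^{k_λ}
where k_λ is the size of the *largest* Jordan block for λ (equivalently, the smallest k with (A − λI)^k v = 0 for every generalised eigenvector v of λ).

  λ = -5: largest Jordan block has size 3, contributing (x + 5)^3

So m_A(x) = (x + 5)^3 = x^3 + 15*x^2 + 75*x + 125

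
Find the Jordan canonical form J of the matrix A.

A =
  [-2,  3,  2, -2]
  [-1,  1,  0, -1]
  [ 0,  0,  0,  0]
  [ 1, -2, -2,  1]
J_3(0) ⊕ J_1(0)

The characteristic polynomial is
  det(x·I − A) = x^4

Eigenvalues and multiplicities (the geometric multiplicity of λ is n − rank(A − λI), which equals the number of Jordan blocks for λ):
  λ = 0: algebraic multiplicity = 4, geometric multiplicity = 2

Determining the block sizes for each eigenvalue:
  λ = 0: with am = 4 and gm = 2, the partition is not yet determined (e.g. several partitions of 4 into 2 parts exist). Let N = A − (0)·I. Computing rank(N^1) = 2, rank(N^2) = 1, rank(N^3) = 0; the number of blocks of size ≥ j is rank(N^{j−1}) − rank(N^j), giving [2, 1, 1]. So we have 1 block(s) of size 3, 1 block(s) of size 1 → block sizes [3, 1]

Assembling the blocks gives a Jordan form
J =
  [0, 1, 0, 0]
  [0, 0, 1, 0]
  [0, 0, 0, 0]
  [0, 0, 0, 0]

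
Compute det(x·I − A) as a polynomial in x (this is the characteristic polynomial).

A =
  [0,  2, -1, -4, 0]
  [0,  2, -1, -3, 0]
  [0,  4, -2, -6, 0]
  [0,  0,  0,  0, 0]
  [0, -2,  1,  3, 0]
x^5

Expanding det(x·I − A) (e.g. by cofactor expansion or by noting that A is similar to its Jordan form J, which has the same characteristic polynomial as A) gives
  χ_A(x) = x^5
which factors as x^5. The eigenvalues (with algebraic multiplicities) are λ = 0 with multiplicity 5.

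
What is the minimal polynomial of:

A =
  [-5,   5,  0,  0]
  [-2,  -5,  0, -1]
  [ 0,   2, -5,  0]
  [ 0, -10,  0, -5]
x^3 + 15*x^2 + 75*x + 125

The characteristic polynomial is χ_A(x) = (x + 5)^4, so the eigenvalues are known. The minimal polynomial is
  m_A(x) = Π_λ (x − λ)^{k_λ}
where k_λ is the size of the *largest* Jordan block for λ (equivalently, the smallest k with (A − λI)^k v = 0 for every generalised eigenvector v of λ).

  λ = -5: largest Jordan block has size 3, contributing (x + 5)^3

So m_A(x) = (x + 5)^3 = x^3 + 15*x^2 + 75*x + 125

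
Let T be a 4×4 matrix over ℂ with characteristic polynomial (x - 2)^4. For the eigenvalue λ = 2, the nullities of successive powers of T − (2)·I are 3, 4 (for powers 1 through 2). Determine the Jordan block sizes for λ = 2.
Block sizes for λ = 2: [2, 1, 1]

From the dimensions of kernels of powers, the number of Jordan blocks of size at least j is d_j − d_{j−1} where d_j = dim ker(N^j) (with d_0 = 0). Computing the differences gives [3, 1].
The number of blocks of size exactly k is (#blocks of size ≥ k) − (#blocks of size ≥ k + 1), so the partition is: 2 block(s) of size 1, 1 block(s) of size 2.
In nonincreasing order the block sizes are [2, 1, 1].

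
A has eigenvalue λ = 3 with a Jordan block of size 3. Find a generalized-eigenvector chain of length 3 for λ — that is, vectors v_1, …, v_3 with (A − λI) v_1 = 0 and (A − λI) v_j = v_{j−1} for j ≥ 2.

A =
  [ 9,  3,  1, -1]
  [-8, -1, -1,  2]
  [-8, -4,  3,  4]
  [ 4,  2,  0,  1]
A Jordan chain for λ = 3 of length 3:
v_1 = (3, -4, -4, 2)ᵀ
v_2 = (1, -1, 0, 0)ᵀ
v_3 = (0, 0, 1, 0)ᵀ

Let N = A − (3)·I. We want v_3 with N^3 v_3 = 0 but N^2 v_3 ≠ 0; then v_{j-1} := N · v_j for j = 3, …, 2.

Pick v_3 = (0, 0, 1, 0)ᵀ.
Then v_2 = N · v_3 = (1, -1, 0, 0)ᵀ.
Then v_1 = N · v_2 = (3, -4, -4, 2)ᵀ.

Sanity check: (A − (3)·I) v_1 = (0, 0, 0, 0)ᵀ = 0. ✓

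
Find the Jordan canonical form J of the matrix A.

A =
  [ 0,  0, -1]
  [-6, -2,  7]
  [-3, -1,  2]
J_3(0)

The characteristic polynomial is
  det(x·I − A) = x^3

Eigenvalues and multiplicities (the geometric multiplicity of λ is n − rank(A − λI), which equals the number of Jordan blocks for λ):
  λ = 0: algebraic multiplicity = 3, geometric multiplicity = 1

Determining the block sizes for each eigenvalue:
  λ = 0: one block (gm = 1), so the single block has size am = 3 → block sizes [3]

Assembling the blocks gives a Jordan form
J =
  [0, 1, 0]
  [0, 0, 1]
  [0, 0, 0]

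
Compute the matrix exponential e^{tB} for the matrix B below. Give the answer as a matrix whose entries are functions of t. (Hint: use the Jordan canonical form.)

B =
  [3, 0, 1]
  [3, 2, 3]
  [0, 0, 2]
e^{tB} =
  [exp(3*t), 0, exp(3*t) - exp(2*t)]
  [3*exp(3*t) - 3*exp(2*t), exp(2*t), 3*exp(3*t) - 3*exp(2*t)]
  [0, 0, exp(2*t)]

Strategy: write B = P · J · P⁻¹ where J is a Jordan canonical form, so e^{tB} = P · e^{tJ} · P⁻¹, and e^{tJ} can be computed block-by-block.

B has Jordan form
J =
  [2, 0, 0]
  [0, 2, 0]
  [0, 0, 3]
(up to reordering of blocks).

Per-block formulas:
  For a 1×1 block at λ = 2: exp(t · [2]) = [e^(2t)].
  For a 1×1 block at λ = 3: exp(t · [3]) = [e^(3t)].

After assembling e^{tJ} and conjugating by P, we get:

e^{tB} =
  [exp(3*t), 0, exp(3*t) - exp(2*t)]
  [3*exp(3*t) - 3*exp(2*t), exp(2*t), 3*exp(3*t) - 3*exp(2*t)]
  [0, 0, exp(2*t)]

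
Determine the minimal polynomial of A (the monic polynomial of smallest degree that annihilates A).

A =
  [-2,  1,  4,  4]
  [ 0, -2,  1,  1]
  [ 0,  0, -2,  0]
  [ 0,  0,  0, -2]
x^3 + 6*x^2 + 12*x + 8

The characteristic polynomial is χ_A(x) = (x + 2)^4, so the eigenvalues are known. The minimal polynomial is
  m_A(x) = Π_λ (x − λ)^{k_λ}
where k_λ is the size of the *largest* Jordan block for λ (equivalently, the smallest k with (A − λI)^k v = 0 for every generalised eigenvector v of λ).

  λ = -2: largest Jordan block has size 3, contributing (x + 2)^3

So m_A(x) = (x + 2)^3 = x^3 + 6*x^2 + 12*x + 8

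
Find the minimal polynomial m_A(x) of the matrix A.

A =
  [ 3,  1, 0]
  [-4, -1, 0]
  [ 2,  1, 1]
x^2 - 2*x + 1

The characteristic polynomial is χ_A(x) = (x - 1)^3, so the eigenvalues are known. The minimal polynomial is
  m_A(x) = Π_λ (x − λ)^{k_λ}
where k_λ is the size of the *largest* Jordan block for λ (equivalently, the smallest k with (A − λI)^k v = 0 for every generalised eigenvector v of λ).

  λ = 1: largest Jordan block has size 2, contributing (x − 1)^2

So m_A(x) = (x - 1)^2 = x^2 - 2*x + 1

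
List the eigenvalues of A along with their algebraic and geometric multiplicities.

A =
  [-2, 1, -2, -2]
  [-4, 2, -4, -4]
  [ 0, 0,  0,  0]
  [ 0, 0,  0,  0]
λ = 0: alg = 4, geom = 3

Step 1 — factor the characteristic polynomial to read off the algebraic multiplicities:
  χ_A(x) = x^4

Step 2 — compute geometric multiplicities via the rank-nullity identity g(λ) = n − rank(A − λI):
  rank(A − (0)·I) = 1, so dim ker(A − (0)·I) = n − 1 = 3

Summary:
  λ = 0: algebraic multiplicity = 4, geometric multiplicity = 3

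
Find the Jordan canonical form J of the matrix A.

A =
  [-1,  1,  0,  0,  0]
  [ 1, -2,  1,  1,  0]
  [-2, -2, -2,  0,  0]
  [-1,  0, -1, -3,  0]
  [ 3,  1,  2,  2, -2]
J_3(-2) ⊕ J_1(-2) ⊕ J_1(-2)

The characteristic polynomial is
  det(x·I − A) = x^5 + 10*x^4 + 40*x^3 + 80*x^2 + 80*x + 32 = (x + 2)^5

Eigenvalues and multiplicities (the geometric multiplicity of λ is n − rank(A − λI), which equals the number of Jordan blocks for λ):
  λ = -2: algebraic multiplicity = 5, geometric multiplicity = 3

Determining the block sizes for each eigenvalue:
  λ = -2: with am = 5 and gm = 3, the partition is not yet determined (e.g. several partitions of 5 into 3 parts exist). Let N = A − (-2)·I. Computing rank(N^1) = 2, rank(N^2) = 1, rank(N^3) = 0; the number of blocks of size ≥ j is rank(N^{j−1}) − rank(N^j), giving [3, 1, 1]. So we have 1 block(s) of size 3, 2 block(s) of size 1 → block sizes [3, 1, 1]

Assembling the blocks gives a Jordan form
J =
  [-2,  1,  0,  0,  0]
  [ 0, -2,  1,  0,  0]
  [ 0,  0, -2,  0,  0]
  [ 0,  0,  0, -2,  0]
  [ 0,  0,  0,  0, -2]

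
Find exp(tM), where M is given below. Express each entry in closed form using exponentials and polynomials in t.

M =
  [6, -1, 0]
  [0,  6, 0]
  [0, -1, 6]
e^{tM} =
  [exp(6*t), -t*exp(6*t), 0]
  [0, exp(6*t), 0]
  [0, -t*exp(6*t), exp(6*t)]

Strategy: write M = P · J · P⁻¹ where J is a Jordan canonical form, so e^{tM} = P · e^{tJ} · P⁻¹, and e^{tJ} can be computed block-by-block.

M has Jordan form
J =
  [6, 1, 0]
  [0, 6, 0]
  [0, 0, 6]
(up to reordering of blocks).

Per-block formulas:
  For a 2×2 Jordan block J_2(6): exp(t · J_2(6)) = e^(6t)·(I + t·N), where N is the 2×2 nilpotent shift.
  For a 1×1 block at λ = 6: exp(t · [6]) = [e^(6t)].

After assembling e^{tJ} and conjugating by P, we get:

e^{tM} =
  [exp(6*t), -t*exp(6*t), 0]
  [0, exp(6*t), 0]
  [0, -t*exp(6*t), exp(6*t)]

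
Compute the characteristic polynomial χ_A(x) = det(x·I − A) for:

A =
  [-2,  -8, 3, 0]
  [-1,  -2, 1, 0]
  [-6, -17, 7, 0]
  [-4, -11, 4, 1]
x^4 - 4*x^3 + 6*x^2 - 4*x + 1

Expanding det(x·I − A) (e.g. by cofactor expansion or by noting that A is similar to its Jordan form J, which has the same characteristic polynomial as A) gives
  χ_A(x) = x^4 - 4*x^3 + 6*x^2 - 4*x + 1
which factors as (x - 1)^4. The eigenvalues (with algebraic multiplicities) are λ = 1 with multiplicity 4.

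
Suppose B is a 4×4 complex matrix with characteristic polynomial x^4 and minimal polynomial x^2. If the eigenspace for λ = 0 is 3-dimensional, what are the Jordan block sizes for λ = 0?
Block sizes for λ = 0: [2, 1, 1]

Step 1 — from the characteristic polynomial, algebraic multiplicity of λ = 0 is 4. From dim ker(B − (0)·I) = 3, there are exactly 3 Jordan blocks for λ = 0.
Step 2 — from the minimal polynomial, the factor (x − 0)^2 tells us the largest block for λ = 0 has size 2.
Step 3 — with total size 4, 3 blocks, and largest block 2, the block sizes (in nonincreasing order) are [2, 1, 1].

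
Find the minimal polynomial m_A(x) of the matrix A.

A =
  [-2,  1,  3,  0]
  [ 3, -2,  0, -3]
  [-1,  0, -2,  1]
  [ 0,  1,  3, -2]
x^2 + 4*x + 4

The characteristic polynomial is χ_A(x) = (x + 2)^4, so the eigenvalues are known. The minimal polynomial is
  m_A(x) = Π_λ (x − λ)^{k_λ}
where k_λ is the size of the *largest* Jordan block for λ (equivalently, the smallest k with (A − λI)^k v = 0 for every generalised eigenvector v of λ).

  λ = -2: largest Jordan block has size 2, contributing (x + 2)^2

So m_A(x) = (x + 2)^2 = x^2 + 4*x + 4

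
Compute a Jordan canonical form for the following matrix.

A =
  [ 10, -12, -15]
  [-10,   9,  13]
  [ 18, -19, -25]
J_3(-2)

The characteristic polynomial is
  det(x·I − A) = x^3 + 6*x^2 + 12*x + 8 = (x + 2)^3

Eigenvalues and multiplicities (the geometric multiplicity of λ is n − rank(A − λI), which equals the number of Jordan blocks for λ):
  λ = -2: algebraic multiplicity = 3, geometric multiplicity = 1

Determining the block sizes for each eigenvalue:
  λ = -2: one block (gm = 1), so the single block has size am = 3 → block sizes [3]

Assembling the blocks gives a Jordan form
J =
  [-2,  1,  0]
  [ 0, -2,  1]
  [ 0,  0, -2]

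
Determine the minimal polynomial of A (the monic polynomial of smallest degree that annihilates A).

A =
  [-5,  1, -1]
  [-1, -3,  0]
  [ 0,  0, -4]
x^3 + 12*x^2 + 48*x + 64

The characteristic polynomial is χ_A(x) = (x + 4)^3, so the eigenvalues are known. The minimal polynomial is
  m_A(x) = Π_λ (x − λ)^{k_λ}
where k_λ is the size of the *largest* Jordan block for λ (equivalently, the smallest k with (A − λI)^k v = 0 for every generalised eigenvector v of λ).

  λ = -4: largest Jordan block has size 3, contributing (x + 4)^3

So m_A(x) = (x + 4)^3 = x^3 + 12*x^2 + 48*x + 64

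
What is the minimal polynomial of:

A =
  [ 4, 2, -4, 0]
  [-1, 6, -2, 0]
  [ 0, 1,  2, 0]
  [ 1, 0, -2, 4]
x^3 - 12*x^2 + 48*x - 64

The characteristic polynomial is χ_A(x) = (x - 4)^4, so the eigenvalues are known. The minimal polynomial is
  m_A(x) = Π_λ (x − λ)^{k_λ}
where k_λ is the size of the *largest* Jordan block for λ (equivalently, the smallest k with (A − λI)^k v = 0 for every generalised eigenvector v of λ).

  λ = 4: largest Jordan block has size 3, contributing (x − 4)^3

So m_A(x) = (x - 4)^3 = x^3 - 12*x^2 + 48*x - 64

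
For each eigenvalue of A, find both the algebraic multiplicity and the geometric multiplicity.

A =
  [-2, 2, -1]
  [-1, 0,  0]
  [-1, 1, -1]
λ = -1: alg = 3, geom = 1

Step 1 — factor the characteristic polynomial to read off the algebraic multiplicities:
  χ_A(x) = (x + 1)^3

Step 2 — compute geometric multiplicities via the rank-nullity identity g(λ) = n − rank(A − λI):
  rank(A − (-1)·I) = 2, so dim ker(A − (-1)·I) = n − 2 = 1

Summary:
  λ = -1: algebraic multiplicity = 3, geometric multiplicity = 1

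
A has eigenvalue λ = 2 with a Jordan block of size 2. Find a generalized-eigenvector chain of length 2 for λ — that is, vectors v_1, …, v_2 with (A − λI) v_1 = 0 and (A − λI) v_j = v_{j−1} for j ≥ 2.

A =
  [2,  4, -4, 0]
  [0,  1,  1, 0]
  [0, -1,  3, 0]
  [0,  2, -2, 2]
A Jordan chain for λ = 2 of length 2:
v_1 = (4, -1, -1, 2)ᵀ
v_2 = (0, 1, 0, 0)ᵀ

Let N = A − (2)·I. We want v_2 with N^2 v_2 = 0 but N^1 v_2 ≠ 0; then v_{j-1} := N · v_j for j = 2, …, 2.

Pick v_2 = (0, 1, 0, 0)ᵀ.
Then v_1 = N · v_2 = (4, -1, -1, 2)ᵀ.

Sanity check: (A − (2)·I) v_1 = (0, 0, 0, 0)ᵀ = 0. ✓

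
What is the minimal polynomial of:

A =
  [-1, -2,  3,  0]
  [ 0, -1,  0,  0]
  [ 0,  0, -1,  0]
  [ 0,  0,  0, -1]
x^2 + 2*x + 1

The characteristic polynomial is χ_A(x) = (x + 1)^4, so the eigenvalues are known. The minimal polynomial is
  m_A(x) = Π_λ (x − λ)^{k_λ}
where k_λ is the size of the *largest* Jordan block for λ (equivalently, the smallest k with (A − λI)^k v = 0 for every generalised eigenvector v of λ).

  λ = -1: largest Jordan block has size 2, contributing (x + 1)^2

So m_A(x) = (x + 1)^2 = x^2 + 2*x + 1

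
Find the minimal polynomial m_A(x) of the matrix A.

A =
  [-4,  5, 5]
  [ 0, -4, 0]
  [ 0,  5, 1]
x^2 + 3*x - 4

The characteristic polynomial is χ_A(x) = (x - 1)*(x + 4)^2, so the eigenvalues are known. The minimal polynomial is
  m_A(x) = Π_λ (x − λ)^{k_λ}
where k_λ is the size of the *largest* Jordan block for λ (equivalently, the smallest k with (A − λI)^k v = 0 for every generalised eigenvector v of λ).

  λ = -4: largest Jordan block has size 1, contributing (x + 4)
  λ = 1: largest Jordan block has size 1, contributing (x − 1)

So m_A(x) = (x - 1)*(x + 4) = x^2 + 3*x - 4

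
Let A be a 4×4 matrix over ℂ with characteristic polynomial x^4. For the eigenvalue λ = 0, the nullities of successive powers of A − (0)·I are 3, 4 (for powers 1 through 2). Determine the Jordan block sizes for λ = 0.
Block sizes for λ = 0: [2, 1, 1]

From the dimensions of kernels of powers, the number of Jordan blocks of size at least j is d_j − d_{j−1} where d_j = dim ker(N^j) (with d_0 = 0). Computing the differences gives [3, 1].
The number of blocks of size exactly k is (#blocks of size ≥ k) − (#blocks of size ≥ k + 1), so the partition is: 2 block(s) of size 1, 1 block(s) of size 2.
In nonincreasing order the block sizes are [2, 1, 1].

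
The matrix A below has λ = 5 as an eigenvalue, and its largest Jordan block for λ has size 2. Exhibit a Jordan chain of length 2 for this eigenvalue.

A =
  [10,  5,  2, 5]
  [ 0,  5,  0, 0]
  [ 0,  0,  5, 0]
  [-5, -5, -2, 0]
A Jordan chain for λ = 5 of length 2:
v_1 = (5, 0, 0, -5)ᵀ
v_2 = (1, 0, 0, 0)ᵀ

Let N = A − (5)·I. We want v_2 with N^2 v_2 = 0 but N^1 v_2 ≠ 0; then v_{j-1} := N · v_j for j = 2, …, 2.

Pick v_2 = (1, 0, 0, 0)ᵀ.
Then v_1 = N · v_2 = (5, 0, 0, -5)ᵀ.

Sanity check: (A − (5)·I) v_1 = (0, 0, 0, 0)ᵀ = 0. ✓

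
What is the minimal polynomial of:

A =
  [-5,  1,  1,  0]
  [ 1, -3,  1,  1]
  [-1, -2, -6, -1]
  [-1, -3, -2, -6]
x^2 + 10*x + 25

The characteristic polynomial is χ_A(x) = (x + 5)^4, so the eigenvalues are known. The minimal polynomial is
  m_A(x) = Π_λ (x − λ)^{k_λ}
where k_λ is the size of the *largest* Jordan block for λ (equivalently, the smallest k with (A − λI)^k v = 0 for every generalised eigenvector v of λ).

  λ = -5: largest Jordan block has size 2, contributing (x + 5)^2

So m_A(x) = (x + 5)^2 = x^2 + 10*x + 25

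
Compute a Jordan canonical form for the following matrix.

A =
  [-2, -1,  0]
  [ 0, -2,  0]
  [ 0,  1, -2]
J_2(-2) ⊕ J_1(-2)

The characteristic polynomial is
  det(x·I − A) = x^3 + 6*x^2 + 12*x + 8 = (x + 2)^3

Eigenvalues and multiplicities (the geometric multiplicity of λ is n − rank(A − λI), which equals the number of Jordan blocks for λ):
  λ = -2: algebraic multiplicity = 3, geometric multiplicity = 2

Determining the block sizes for each eigenvalue:
  λ = -2: 2 blocks summing to 3 forces exactly one block of size 2 and the rest size 1 → block sizes [2, 1]

Assembling the blocks gives a Jordan form
J =
  [-2,  1,  0]
  [ 0, -2,  0]
  [ 0,  0, -2]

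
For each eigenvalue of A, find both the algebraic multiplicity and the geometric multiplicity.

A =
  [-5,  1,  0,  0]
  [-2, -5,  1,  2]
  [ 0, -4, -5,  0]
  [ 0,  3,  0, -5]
λ = -5: alg = 4, geom = 2

Step 1 — factor the characteristic polynomial to read off the algebraic multiplicities:
  χ_A(x) = (x + 5)^4

Step 2 — compute geometric multiplicities via the rank-nullity identity g(λ) = n − rank(A − λI):
  rank(A − (-5)·I) = 2, so dim ker(A − (-5)·I) = n − 2 = 2

Summary:
  λ = -5: algebraic multiplicity = 4, geometric multiplicity = 2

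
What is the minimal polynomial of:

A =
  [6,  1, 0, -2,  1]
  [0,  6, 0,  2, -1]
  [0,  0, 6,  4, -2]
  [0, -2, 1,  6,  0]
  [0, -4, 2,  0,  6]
x^3 - 18*x^2 + 108*x - 216

The characteristic polynomial is χ_A(x) = (x - 6)^5, so the eigenvalues are known. The minimal polynomial is
  m_A(x) = Π_λ (x − λ)^{k_λ}
where k_λ is the size of the *largest* Jordan block for λ (equivalently, the smallest k with (A − λI)^k v = 0 for every generalised eigenvector v of λ).

  λ = 6: largest Jordan block has size 3, contributing (x − 6)^3

So m_A(x) = (x - 6)^3 = x^3 - 18*x^2 + 108*x - 216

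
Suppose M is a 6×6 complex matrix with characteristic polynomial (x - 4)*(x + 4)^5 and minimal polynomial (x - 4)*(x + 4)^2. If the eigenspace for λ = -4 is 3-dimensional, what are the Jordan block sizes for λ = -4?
Block sizes for λ = -4: [2, 2, 1]

Step 1 — from the characteristic polynomial, algebraic multiplicity of λ = -4 is 5. From dim ker(M − (-4)·I) = 3, there are exactly 3 Jordan blocks for λ = -4.
Step 2 — from the minimal polynomial, the factor (x + 4)^2 tells us the largest block for λ = -4 has size 2.
Step 3 — with total size 5, 3 blocks, and largest block 2, the block sizes (in nonincreasing order) are [2, 2, 1].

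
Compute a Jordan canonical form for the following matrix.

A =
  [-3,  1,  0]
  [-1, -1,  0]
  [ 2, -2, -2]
J_2(-2) ⊕ J_1(-2)

The characteristic polynomial is
  det(x·I − A) = x^3 + 6*x^2 + 12*x + 8 = (x + 2)^3

Eigenvalues and multiplicities (the geometric multiplicity of λ is n − rank(A − λI), which equals the number of Jordan blocks for λ):
  λ = -2: algebraic multiplicity = 3, geometric multiplicity = 2

Determining the block sizes for each eigenvalue:
  λ = -2: 2 blocks summing to 3 forces exactly one block of size 2 and the rest size 1 → block sizes [2, 1]

Assembling the blocks gives a Jordan form
J =
  [-2,  1,  0]
  [ 0, -2,  0]
  [ 0,  0, -2]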